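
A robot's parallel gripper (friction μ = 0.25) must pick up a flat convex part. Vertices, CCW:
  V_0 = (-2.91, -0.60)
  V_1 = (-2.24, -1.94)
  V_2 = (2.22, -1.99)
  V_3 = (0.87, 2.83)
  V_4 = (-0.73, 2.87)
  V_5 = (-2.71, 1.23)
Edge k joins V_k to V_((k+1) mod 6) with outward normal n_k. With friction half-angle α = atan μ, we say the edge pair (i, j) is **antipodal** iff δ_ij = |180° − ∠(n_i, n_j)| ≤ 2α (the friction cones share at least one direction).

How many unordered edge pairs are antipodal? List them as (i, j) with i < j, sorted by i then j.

α = atan 0.25 = 14.04°;  2α = 28.07°
n_0 = (-0.8944, -0.4472)
n_1 = (-0.0112, -0.9999)
n_2 = (+0.9629, +0.2697)
n_3 = (+0.0250, +0.9997)
n_4 = (-0.6379, +0.7701)
n_5 = (-0.9941, +0.1086)
  (0,1): δ = 117.21°  ·
  (0,2): δ = 10.92°  ✓
  (0,3): δ = 62.00°  ·
  (0,4): δ = 103.07°  ·
  (0,5): δ = 147.20°  ·
  (1,2): δ = 73.71°  ·
  (1,3): δ = 0.79°  ✓
  (1,4): δ = 40.28°  ·
  (1,5): δ = 84.41°  ·
  (2,3): δ = 107.08°  ·
  (2,4): δ = 66.01°  ·
  (2,5): δ = 21.88°  ✓
  (3,4): δ = 138.93°  ·
  (3,5): δ = 94.80°  ·
  (4,5): δ = 135.87°  ·
antipodal pairs: 3

count = 3; pairs: (0,2), (1,3), (2,5)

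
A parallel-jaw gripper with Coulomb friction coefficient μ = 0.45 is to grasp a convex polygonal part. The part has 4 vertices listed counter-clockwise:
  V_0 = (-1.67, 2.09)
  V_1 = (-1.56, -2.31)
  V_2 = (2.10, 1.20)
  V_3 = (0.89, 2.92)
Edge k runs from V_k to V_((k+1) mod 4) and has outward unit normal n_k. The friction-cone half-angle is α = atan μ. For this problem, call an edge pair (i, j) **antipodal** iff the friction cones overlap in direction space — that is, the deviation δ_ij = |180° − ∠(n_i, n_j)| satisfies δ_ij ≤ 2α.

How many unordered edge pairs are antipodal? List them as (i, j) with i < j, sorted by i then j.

α = atan 0.45 = 24.23°;  2α = 48.46°
n_0 = (-0.9997, -0.0250)
n_1 = (+0.6922, -0.7217)
n_2 = (+0.8179, +0.5754)
n_3 = (-0.3084, +0.9513)
  (0,1): δ = 47.63°  ✓
  (0,2): δ = 33.69°  ✓
  (0,3): δ = 106.53°  ·
  (1,2): δ = 98.68°  ·
  (1,3): δ = 25.84°  ✓
  (2,3): δ = 107.16°  ·
antipodal pairs: 3

count = 3; pairs: (0,1), (0,2), (1,3)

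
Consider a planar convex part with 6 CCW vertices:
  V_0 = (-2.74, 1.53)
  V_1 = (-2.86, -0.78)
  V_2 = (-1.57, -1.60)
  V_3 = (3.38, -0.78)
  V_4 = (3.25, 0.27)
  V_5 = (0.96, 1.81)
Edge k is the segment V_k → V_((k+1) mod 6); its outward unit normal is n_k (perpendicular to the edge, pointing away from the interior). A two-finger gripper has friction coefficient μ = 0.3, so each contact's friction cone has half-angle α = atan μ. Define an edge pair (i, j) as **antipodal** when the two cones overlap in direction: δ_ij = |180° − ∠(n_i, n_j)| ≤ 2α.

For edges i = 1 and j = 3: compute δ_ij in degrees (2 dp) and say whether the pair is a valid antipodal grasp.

δ = 50.50°, invalid

α = atan 0.3 = 16.70°;  2α = 33.40°
edge 1: e_1 = (+1.29, -0.82);  n_1 = (-0.5365, -0.8439)
edge 3: e_3 = (-0.13, +1.05);  n_3 = (+0.9924, +0.1229)
∠(n_1, n_3) = 129.50°
δ = |180° − 129.50°| = 50.50°
50.50° > 2α = 33.40°  →  invalid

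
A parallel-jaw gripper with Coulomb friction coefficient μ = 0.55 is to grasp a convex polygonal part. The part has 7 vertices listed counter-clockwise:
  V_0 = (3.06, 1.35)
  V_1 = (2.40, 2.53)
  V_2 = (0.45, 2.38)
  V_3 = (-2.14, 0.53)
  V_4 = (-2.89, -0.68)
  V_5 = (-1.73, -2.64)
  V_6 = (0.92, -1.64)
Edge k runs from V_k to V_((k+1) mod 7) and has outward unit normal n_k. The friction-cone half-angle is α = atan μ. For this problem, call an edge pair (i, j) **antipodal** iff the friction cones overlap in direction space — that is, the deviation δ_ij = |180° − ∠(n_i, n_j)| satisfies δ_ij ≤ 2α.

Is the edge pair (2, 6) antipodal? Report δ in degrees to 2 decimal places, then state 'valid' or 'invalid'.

α = atan 0.55 = 28.81°;  2α = 57.62°
edge 2: e_2 = (-2.59, -1.85);  n_2 = (-0.5812, +0.8137)
edge 6: e_6 = (+2.14, +2.99);  n_6 = (+0.8132, -0.5820)
∠(n_2, n_6) = 161.13°
δ = |180° − 161.13°| = 18.87°
18.87° ≤ 2α = 57.62°  →  valid

δ = 18.87°, valid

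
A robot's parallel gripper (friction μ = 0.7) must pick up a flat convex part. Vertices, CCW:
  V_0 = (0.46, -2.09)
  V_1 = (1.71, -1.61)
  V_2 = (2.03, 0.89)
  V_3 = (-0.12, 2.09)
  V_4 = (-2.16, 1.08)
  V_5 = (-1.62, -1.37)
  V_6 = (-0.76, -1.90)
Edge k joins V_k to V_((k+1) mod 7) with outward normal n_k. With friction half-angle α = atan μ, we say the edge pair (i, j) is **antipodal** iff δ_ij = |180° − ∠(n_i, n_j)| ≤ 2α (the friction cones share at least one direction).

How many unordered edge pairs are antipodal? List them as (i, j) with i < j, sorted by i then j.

α = atan 0.7 = 34.99°;  2α = 69.98°
n_0 = (+0.3585, -0.9335)
n_1 = (+0.9919, -0.1270)
n_2 = (+0.4874, +0.8732)
n_3 = (-0.4437, +0.8962)
n_4 = (-0.9766, -0.2152)
n_5 = (-0.5246, -0.8513)
n_6 = (-0.1539, -0.9881)
  (0,1): δ = 118.30°  ·
  (0,2): δ = 50.17°  ✓
  (0,3): δ = 5.33°  ✓
  (0,4): δ = 81.42°  ·
  (0,5): δ = 127.35°  ·
  (0,6): δ = 150.14°  ·
  (1,2): δ = 111.87°  ·
  (1,3): δ = 56.37°  ✓
  (1,4): δ = 19.72°  ✓
  (1,5): δ = 65.65°  ✓
  (1,6): δ = 88.44°  ·
  (2,3): δ = 124.49°  ·
  (2,4): δ = 48.40°  ✓
  (2,5): δ = 2.48°  ✓
  (2,6): δ = 20.32°  ✓
  (3,4): δ = 103.91°  ·
  (3,5): δ = 57.98°  ✓
  (3,6): δ = 35.19°  ✓
  (4,5): δ = 134.07°  ·
  (4,6): δ = 111.28°  ·
  (5,6): δ = 157.21°  ·
antipodal pairs: 10

count = 10; pairs: (0,2), (0,3), (1,3), (1,4), (1,5), (2,4), (2,5), (2,6), (3,5), (3,6)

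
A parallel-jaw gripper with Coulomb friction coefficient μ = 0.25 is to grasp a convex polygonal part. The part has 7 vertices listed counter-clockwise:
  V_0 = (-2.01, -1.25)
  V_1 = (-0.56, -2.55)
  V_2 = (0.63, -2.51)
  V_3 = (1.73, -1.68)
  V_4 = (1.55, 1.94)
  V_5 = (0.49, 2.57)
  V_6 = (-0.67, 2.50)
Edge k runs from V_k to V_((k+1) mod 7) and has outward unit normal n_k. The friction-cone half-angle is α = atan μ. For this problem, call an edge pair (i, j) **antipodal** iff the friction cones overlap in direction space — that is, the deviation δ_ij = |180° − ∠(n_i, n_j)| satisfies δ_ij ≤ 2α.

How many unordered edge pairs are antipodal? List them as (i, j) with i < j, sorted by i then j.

α = atan 0.25 = 14.04°;  2α = 28.07°
n_0 = (-0.6675, -0.7446)
n_1 = (+0.0336, -0.9994)
n_2 = (+0.6023, -0.7983)
n_3 = (+0.9988, +0.0497)
n_4 = (+0.5109, +0.8596)
n_5 = (-0.0602, +0.9982)
n_6 = (-0.9417, +0.3365)
  (0,1): δ = 136.20°  ·
  (0,2): δ = 101.09°  ·
  (0,3): δ = 45.28°  ·
  (0,4): δ = 11.15°  ✓
  (0,5): δ = 45.33°  ·
  (0,6): δ = 112.21°  ·
  (1,2): δ = 144.89°  ·
  (1,3): δ = 89.08°  ·
  (1,4): δ = 32.65°  ·
  (1,5): δ = 1.53°  ✓
  (1,6): δ = 68.41°  ·
  (2,3): δ = 124.19°  ·
  (2,4): δ = 67.76°  ·
  (2,5): δ = 33.58°  ·
  (2,6): δ = 33.30°  ·
  (3,4): δ = 123.57°  ·
  (3,5): δ = 89.39°  ·
  (3,6): δ = 22.51°  ✓
  (4,5): δ = 145.82°  ·
  (4,6): δ = 78.94°  ·
  (5,6): δ = 113.12°  ·
antipodal pairs: 3

count = 3; pairs: (0,4), (1,5), (3,6)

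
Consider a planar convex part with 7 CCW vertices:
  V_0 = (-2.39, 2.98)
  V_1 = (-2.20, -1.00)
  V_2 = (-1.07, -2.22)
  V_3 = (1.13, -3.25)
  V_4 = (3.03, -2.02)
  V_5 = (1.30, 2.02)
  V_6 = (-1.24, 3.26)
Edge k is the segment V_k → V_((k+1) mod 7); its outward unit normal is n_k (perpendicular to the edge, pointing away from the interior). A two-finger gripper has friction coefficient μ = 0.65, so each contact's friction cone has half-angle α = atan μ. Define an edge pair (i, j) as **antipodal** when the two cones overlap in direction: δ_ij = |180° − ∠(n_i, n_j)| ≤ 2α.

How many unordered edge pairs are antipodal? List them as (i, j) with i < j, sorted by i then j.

α = atan 0.65 = 33.02°;  2α = 66.05°
n_0 = (-0.9989, -0.0477)
n_1 = (-0.7336, -0.6795)
n_2 = (-0.4240, -0.9057)
n_3 = (+0.5434, -0.8395)
n_4 = (+0.9193, +0.3936)
n_5 = (+0.4387, +0.8986)
n_6 = (-0.2366, +0.9716)
  (0,1): δ = 139.93°  ·
  (0,2): δ = 117.82°  ·
  (0,3): δ = 59.82°  ✓
  (0,4): δ = 20.45°  ✓
  (0,5): δ = 61.25°  ✓
  (0,6): δ = 100.95°  ·
  (1,2): δ = 157.89°  ·
  (1,3): δ = 99.89°  ·
  (1,4): δ = 19.63°  ✓
  (1,5): δ = 21.17°  ✓
  (1,6): δ = 60.88°  ✓
  (2,3): δ = 121.99°  ·
  (2,4): δ = 41.73°  ✓
  (2,5): δ = 0.93°  ✓
  (2,6): δ = 38.77°  ✓
  (3,4): δ = 99.74°  ·
  (3,5): δ = 58.94°  ✓
  (3,6): δ = 19.23°  ✓
  (4,5): δ = 139.20°  ·
  (4,6): δ = 99.50°  ·
  (5,6): δ = 140.29°  ·
antipodal pairs: 11

count = 11; pairs: (0,3), (0,4), (0,5), (1,4), (1,5), (1,6), (2,4), (2,5), (2,6), (3,5), (3,6)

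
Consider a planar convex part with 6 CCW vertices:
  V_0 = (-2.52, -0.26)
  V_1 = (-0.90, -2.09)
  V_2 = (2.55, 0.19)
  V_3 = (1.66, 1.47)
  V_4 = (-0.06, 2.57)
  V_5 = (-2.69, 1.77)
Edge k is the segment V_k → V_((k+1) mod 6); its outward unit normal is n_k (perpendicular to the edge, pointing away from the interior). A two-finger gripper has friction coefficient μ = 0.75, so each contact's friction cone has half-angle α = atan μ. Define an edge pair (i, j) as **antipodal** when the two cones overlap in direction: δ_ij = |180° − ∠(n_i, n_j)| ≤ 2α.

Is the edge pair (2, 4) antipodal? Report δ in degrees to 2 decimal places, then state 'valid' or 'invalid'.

α = atan 0.75 = 36.87°;  2α = 73.74°
edge 2: e_2 = (-0.89, +1.28);  n_2 = (+0.8210, +0.5709)
edge 4: e_4 = (-2.63, -0.80);  n_4 = (-0.2910, +0.9567)
∠(n_2, n_4) = 72.11°
δ = |180° − 72.11°| = 107.89°
107.89° > 2α = 73.74°  →  invalid

δ = 107.89°, invalid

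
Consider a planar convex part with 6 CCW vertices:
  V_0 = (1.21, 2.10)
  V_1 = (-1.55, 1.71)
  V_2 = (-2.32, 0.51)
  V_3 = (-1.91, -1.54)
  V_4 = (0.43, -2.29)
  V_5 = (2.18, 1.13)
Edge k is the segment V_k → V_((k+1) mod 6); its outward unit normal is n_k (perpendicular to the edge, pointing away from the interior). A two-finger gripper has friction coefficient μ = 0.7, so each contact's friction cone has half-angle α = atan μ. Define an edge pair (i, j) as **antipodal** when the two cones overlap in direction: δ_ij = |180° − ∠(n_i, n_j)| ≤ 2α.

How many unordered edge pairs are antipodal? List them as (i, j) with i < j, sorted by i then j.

α = atan 0.7 = 34.99°;  2α = 69.98°
n_0 = (-0.1399, +0.9902)
n_1 = (-0.8416, +0.5400)
n_2 = (-0.9806, -0.1961)
n_3 = (-0.3052, -0.9523)
n_4 = (+0.8902, -0.4555)
n_5 = (+0.7071, +0.7071)
  (0,1): δ = 130.73°  ·
  (0,2): δ = 86.73°  ·
  (0,3): δ = 25.81°  ✓
  (0,4): δ = 54.86°  ✓
  (0,5): δ = 126.96°  ·
  (1,2): δ = 136.00°  ·
  (1,3): δ = 75.08°  ·
  (1,4): δ = 5.59°  ✓
  (1,5): δ = 77.69°  ·
  (2,3): δ = 119.08°  ·
  (2,4): δ = 38.41°  ✓
  (2,5): δ = 33.69°  ✓
  (3,4): δ = 99.33°  ·
  (3,5): δ = 27.23°  ✓
  (4,5): δ = 107.90°  ·
antipodal pairs: 6

count = 6; pairs: (0,3), (0,4), (1,4), (2,4), (2,5), (3,5)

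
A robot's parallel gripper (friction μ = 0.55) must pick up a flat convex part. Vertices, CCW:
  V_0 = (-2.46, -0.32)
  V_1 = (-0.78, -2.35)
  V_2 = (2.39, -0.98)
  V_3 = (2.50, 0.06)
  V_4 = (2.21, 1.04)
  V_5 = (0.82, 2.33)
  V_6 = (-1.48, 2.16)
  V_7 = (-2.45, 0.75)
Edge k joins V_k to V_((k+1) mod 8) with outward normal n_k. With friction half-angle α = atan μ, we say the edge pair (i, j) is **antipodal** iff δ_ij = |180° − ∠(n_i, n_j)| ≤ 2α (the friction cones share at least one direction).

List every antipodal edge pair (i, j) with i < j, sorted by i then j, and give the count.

α = atan 0.55 = 28.81°;  2α = 57.62°
n_0 = (-0.7704, -0.6376)
n_1 = (+0.3967, -0.9179)
n_2 = (+0.9945, -0.1052)
n_3 = (+0.9589, +0.2838)
n_4 = (+0.6802, +0.7330)
n_5 = (-0.0737, +0.9973)
n_6 = (-0.8239, +0.5668)
n_7 = (-1.0000, +0.0093)
  (0,1): δ = 106.24°  ·
  (0,2): δ = 45.65°  ✓
  (0,3): δ = 23.13°  ✓
  (0,4): δ = 7.53°  ✓
  (0,5): δ = 54.62°  ✓
  (0,6): δ = 105.86°  ·
  (0,7): δ = 139.85°  ·
  (1,2): δ = 119.41°  ·
  (1,3): δ = 96.89°  ·
  (1,4): δ = 66.24°  ·
  (1,5): δ = 19.15°  ✓
  (1,6): δ = 32.10°  ✓
  (1,7): δ = 66.09°  ·
  (2,3): δ = 157.48°  ·
  (2,4): δ = 126.83°  ·
  (2,5): δ = 79.74°  ·
  (2,6): δ = 28.49°  ✓
  (2,7): δ = 5.50°  ✓
  (3,4): δ = 149.35°  ·
  (3,5): δ = 102.26°  ·
  (3,6): δ = 51.01°  ✓
  (3,7): δ = 17.02°  ✓
  (4,5): δ = 132.91°  ·
  (4,6): δ = 81.66°  ·
  (4,7): δ = 47.67°  ✓
  (5,6): δ = 128.75°  ·
  (5,7): δ = 94.76°  ·
  (6,7): δ = 146.01°  ·
antipodal pairs: 11

count = 11; pairs: (0,2), (0,3), (0,4), (0,5), (1,5), (1,6), (2,6), (2,7), (3,6), (3,7), (4,7)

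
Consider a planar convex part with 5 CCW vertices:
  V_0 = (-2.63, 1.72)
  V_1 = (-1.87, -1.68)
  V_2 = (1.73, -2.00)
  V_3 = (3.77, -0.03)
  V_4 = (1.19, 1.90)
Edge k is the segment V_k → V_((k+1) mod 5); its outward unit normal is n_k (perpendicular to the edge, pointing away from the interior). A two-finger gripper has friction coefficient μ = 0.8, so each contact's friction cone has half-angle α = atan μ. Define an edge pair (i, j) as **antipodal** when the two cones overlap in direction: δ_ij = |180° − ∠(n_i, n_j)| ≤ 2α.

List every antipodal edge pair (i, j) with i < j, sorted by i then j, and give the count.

count = 5; pairs: (0,2), (0,3), (1,3), (1,4), (2,4)

α = atan 0.8 = 38.66°;  2α = 77.32°
n_0 = (-0.9759, -0.2181)
n_1 = (-0.0885, -0.9961)
n_2 = (+0.6947, -0.7193)
n_3 = (+0.5990, +0.8007)
n_4 = (-0.0471, +0.9989)
  (0,1): δ = 107.68°  ·
  (0,2): δ = 58.60°  ✓
  (0,3): δ = 40.60°  ✓
  (0,4): δ = 80.10°  ·
  (1,2): δ = 130.92°  ·
  (1,3): δ = 31.72°  ✓
  (1,4): δ = 7.78°  ✓
  (2,3): δ = 80.80°  ·
  (2,4): δ = 41.30°  ✓
  (3,4): δ = 140.50°  ·
antipodal pairs: 5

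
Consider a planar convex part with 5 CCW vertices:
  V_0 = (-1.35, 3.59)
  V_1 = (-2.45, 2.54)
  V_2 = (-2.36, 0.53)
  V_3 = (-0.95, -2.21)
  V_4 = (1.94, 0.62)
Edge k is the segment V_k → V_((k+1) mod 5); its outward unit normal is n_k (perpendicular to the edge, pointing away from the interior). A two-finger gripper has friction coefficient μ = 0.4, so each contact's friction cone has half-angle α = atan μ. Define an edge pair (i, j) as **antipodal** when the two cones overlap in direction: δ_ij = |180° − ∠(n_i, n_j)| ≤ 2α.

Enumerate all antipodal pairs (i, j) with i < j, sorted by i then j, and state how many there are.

α = atan 0.4 = 21.80°;  2α = 43.60°
n_0 = (-0.6905, +0.7234)
n_1 = (-0.9990, -0.0447)
n_2 = (-0.8892, -0.4576)
n_3 = (+0.6997, -0.7145)
n_4 = (+0.6701, +0.7423)
  (0,1): δ = 131.10°  ·
  (0,2): δ = 106.44°  ·
  (0,3): δ = 0.73°  ✓
  (0,4): δ = 94.26°  ·
  (1,2): δ = 155.33°  ·
  (1,3): δ = 48.16°  ·
  (1,4): δ = 45.36°  ·
  (2,3): δ = 72.83°  ·
  (2,4): δ = 20.70°  ✓
  (3,4): δ = 86.47°  ·
antipodal pairs: 2

count = 2; pairs: (0,3), (2,4)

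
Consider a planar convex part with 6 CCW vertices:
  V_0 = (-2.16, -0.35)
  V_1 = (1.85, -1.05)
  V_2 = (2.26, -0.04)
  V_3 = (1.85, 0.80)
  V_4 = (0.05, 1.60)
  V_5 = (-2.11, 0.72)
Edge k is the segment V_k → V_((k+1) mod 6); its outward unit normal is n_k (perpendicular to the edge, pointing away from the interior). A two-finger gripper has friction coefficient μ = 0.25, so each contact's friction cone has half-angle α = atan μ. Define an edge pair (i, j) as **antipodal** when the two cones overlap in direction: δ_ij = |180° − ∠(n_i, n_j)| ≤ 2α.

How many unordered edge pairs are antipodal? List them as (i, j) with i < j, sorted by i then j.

α = atan 0.25 = 14.04°;  2α = 28.07°
n_0 = (-0.1720, -0.9851)
n_1 = (+0.9266, -0.3761)
n_2 = (+0.8987, +0.4386)
n_3 = (+0.4061, +0.9138)
n_4 = (-0.3773, +0.9261)
n_5 = (-0.9989, +0.0467)
  (0,1): δ = 102.19°  ·
  (0,2): δ = 54.08°  ·
  (0,3): δ = 14.06°  ✓
  (0,4): δ = 32.07°  ·
  (0,5): δ = 97.23°  ·
  (1,2): δ = 131.89°  ·
  (1,3): δ = 91.87°  ·
  (1,4): δ = 45.74°  ·
  (1,5): δ = 19.42°  ✓
  (2,3): δ = 139.98°  ·
  (2,4): δ = 93.85°  ·
  (2,5): δ = 28.69°  ·
  (3,4): δ = 133.87°  ·
  (3,5): δ = 68.71°  ·
  (4,5): δ = 114.84°  ·
antipodal pairs: 2

count = 2; pairs: (0,3), (1,5)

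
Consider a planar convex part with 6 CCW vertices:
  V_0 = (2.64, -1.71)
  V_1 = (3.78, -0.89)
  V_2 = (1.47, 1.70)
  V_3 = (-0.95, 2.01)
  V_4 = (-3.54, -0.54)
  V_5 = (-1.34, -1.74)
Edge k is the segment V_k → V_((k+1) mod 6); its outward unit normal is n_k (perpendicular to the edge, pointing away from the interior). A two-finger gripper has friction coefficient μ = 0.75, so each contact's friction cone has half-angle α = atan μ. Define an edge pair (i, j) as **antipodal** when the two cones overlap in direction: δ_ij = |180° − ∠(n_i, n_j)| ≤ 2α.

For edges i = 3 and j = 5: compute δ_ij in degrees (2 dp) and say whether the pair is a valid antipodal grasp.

α = atan 0.75 = 36.87°;  2α = 73.74°
edge 3: e_3 = (-2.59, -2.55);  n_3 = (-0.7016, +0.7126)
edge 5: e_5 = (+3.98, +0.03);  n_5 = (+0.0075, -1.0000)
∠(n_3, n_5) = 135.88°
δ = |180° − 135.88°| = 44.12°
44.12° ≤ 2α = 73.74°  →  valid

δ = 44.12°, valid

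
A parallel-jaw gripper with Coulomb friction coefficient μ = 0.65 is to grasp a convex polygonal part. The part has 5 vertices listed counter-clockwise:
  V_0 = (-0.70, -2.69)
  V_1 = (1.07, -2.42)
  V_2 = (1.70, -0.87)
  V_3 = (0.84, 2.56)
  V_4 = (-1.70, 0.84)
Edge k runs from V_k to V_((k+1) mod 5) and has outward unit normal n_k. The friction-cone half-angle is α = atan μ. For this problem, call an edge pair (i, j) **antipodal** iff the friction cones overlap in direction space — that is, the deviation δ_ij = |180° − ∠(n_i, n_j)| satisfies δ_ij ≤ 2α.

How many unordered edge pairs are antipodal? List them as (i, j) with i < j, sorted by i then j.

α = atan 0.65 = 33.02°;  2α = 66.05°
n_0 = (+0.1508, -0.9886)
n_1 = (+0.9264, -0.3765)
n_2 = (+0.9700, +0.2432)
n_3 = (-0.5607, +0.8280)
n_4 = (-0.9621, -0.2726)
  (0,1): δ = 120.79°  ·
  (0,2): δ = 84.60°  ·
  (0,3): δ = 25.43°  ✓
  (0,4): δ = 97.14°  ·
  (1,2): δ = 143.81°  ·
  (1,3): δ = 33.78°  ✓
  (1,4): δ = 37.94°  ✓
  (2,3): δ = 69.97°  ·
  (2,4): δ = 1.74°  ✓
  (3,4): δ = 108.29°  ·
antipodal pairs: 4

count = 4; pairs: (0,3), (1,3), (1,4), (2,4)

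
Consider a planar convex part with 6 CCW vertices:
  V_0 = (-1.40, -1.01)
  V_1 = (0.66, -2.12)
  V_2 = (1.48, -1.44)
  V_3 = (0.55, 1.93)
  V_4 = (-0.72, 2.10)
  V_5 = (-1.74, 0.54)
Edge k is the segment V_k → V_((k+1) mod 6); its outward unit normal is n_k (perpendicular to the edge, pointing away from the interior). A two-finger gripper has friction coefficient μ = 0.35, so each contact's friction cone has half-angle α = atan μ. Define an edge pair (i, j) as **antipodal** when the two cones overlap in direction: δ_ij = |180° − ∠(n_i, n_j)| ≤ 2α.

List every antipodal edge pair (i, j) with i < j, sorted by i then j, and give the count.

count = 3; pairs: (0,3), (1,4), (2,5)

α = atan 0.35 = 19.29°;  2α = 38.58°
n_0 = (-0.4744, -0.8803)
n_1 = (+0.6383, -0.7698)
n_2 = (+0.9640, +0.2660)
n_3 = (+0.1327, +0.9912)
n_4 = (-0.8370, +0.5472)
n_5 = (-0.9768, -0.2143)
  (0,1): δ = 112.01°  ·
  (0,2): δ = 46.26°  ·
  (0,3): δ = 20.69°  ✓
  (0,4): δ = 85.14°  ·
  (0,5): δ = 130.69°  ·
  (1,2): δ = 114.24°  ·
  (1,3): δ = 47.29°  ·
  (1,4): δ = 17.15°  ✓
  (1,5): δ = 62.70°  ·
  (2,3): δ = 113.05°  ·
  (2,4): δ = 48.61°  ·
  (2,5): δ = 3.06°  ✓
  (3,4): δ = 115.55°  ·
  (3,5): δ = 70.00°  ·
  (4,5): δ = 134.45°  ·
antipodal pairs: 3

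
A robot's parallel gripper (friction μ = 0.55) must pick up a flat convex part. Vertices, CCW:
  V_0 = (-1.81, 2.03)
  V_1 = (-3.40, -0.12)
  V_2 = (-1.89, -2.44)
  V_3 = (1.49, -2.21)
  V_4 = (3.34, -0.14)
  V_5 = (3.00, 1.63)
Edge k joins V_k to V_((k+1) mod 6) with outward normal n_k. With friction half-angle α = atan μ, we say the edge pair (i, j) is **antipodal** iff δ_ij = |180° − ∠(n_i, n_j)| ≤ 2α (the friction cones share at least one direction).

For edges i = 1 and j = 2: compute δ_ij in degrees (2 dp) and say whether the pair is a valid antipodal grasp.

δ = 119.17°, invalid

α = atan 0.55 = 28.81°;  2α = 57.62°
edge 1: e_1 = (+1.51, -2.32);  n_1 = (-0.8381, -0.5455)
edge 2: e_2 = (+3.38, +0.23);  n_2 = (+0.0679, -0.9977)
∠(n_1, n_2) = 60.83°
δ = |180° − 60.83°| = 119.17°
119.17° > 2α = 57.62°  →  invalid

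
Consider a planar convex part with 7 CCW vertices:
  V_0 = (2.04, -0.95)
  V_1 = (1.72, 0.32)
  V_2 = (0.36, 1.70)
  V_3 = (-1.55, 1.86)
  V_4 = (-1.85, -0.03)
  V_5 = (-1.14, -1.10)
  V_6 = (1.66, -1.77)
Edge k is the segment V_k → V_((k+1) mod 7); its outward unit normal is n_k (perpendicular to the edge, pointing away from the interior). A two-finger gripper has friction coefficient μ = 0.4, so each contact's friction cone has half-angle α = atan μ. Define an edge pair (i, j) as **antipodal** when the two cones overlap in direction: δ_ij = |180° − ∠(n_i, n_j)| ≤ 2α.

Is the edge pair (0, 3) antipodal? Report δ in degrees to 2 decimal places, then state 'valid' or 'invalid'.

α = atan 0.4 = 21.80°;  2α = 43.60°
edge 0: e_0 = (-0.32, +1.27);  n_0 = (+0.9697, +0.2443)
edge 3: e_3 = (-0.30, -1.89);  n_3 = (-0.9876, +0.1568)
∠(n_0, n_3) = 156.84°
δ = |180° − 156.84°| = 23.16°
23.16° ≤ 2α = 43.60°  →  valid

δ = 23.16°, valid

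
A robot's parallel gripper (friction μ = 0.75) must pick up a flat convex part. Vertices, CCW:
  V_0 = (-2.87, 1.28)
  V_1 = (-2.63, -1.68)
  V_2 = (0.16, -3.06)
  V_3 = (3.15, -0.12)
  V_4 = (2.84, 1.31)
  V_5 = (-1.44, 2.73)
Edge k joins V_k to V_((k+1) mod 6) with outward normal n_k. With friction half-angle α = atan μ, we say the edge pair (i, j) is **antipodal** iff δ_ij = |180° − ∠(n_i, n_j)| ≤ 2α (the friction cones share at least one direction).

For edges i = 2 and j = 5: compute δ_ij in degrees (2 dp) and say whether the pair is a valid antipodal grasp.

α = atan 0.75 = 36.87°;  2α = 73.74°
edge 2: e_2 = (+2.99, +2.94);  n_2 = (+0.7011, -0.7130)
edge 5: e_5 = (-1.43, -1.45);  n_5 = (-0.7120, +0.7022)
∠(n_2, n_5) = 179.12°
δ = |180° − 179.12°| = 0.88°
0.88° ≤ 2α = 73.74°  →  valid

δ = 0.88°, valid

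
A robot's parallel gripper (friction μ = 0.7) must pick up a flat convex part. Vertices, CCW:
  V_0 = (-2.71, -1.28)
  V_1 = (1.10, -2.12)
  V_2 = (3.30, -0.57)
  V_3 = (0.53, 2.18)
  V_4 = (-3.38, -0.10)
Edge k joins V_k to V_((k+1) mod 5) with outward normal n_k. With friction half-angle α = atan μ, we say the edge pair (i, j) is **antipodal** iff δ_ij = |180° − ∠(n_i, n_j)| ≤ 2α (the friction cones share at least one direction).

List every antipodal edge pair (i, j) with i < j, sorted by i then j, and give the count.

α = atan 0.7 = 34.99°;  2α = 69.98°
n_0 = (-0.2153, -0.9765)
n_1 = (+0.5760, -0.8175)
n_2 = (+0.7045, +0.7097)
n_3 = (-0.5037, +0.8639)
n_4 = (-0.8696, -0.4938)
  (0,1): δ = 132.40°  ·
  (0,2): δ = 32.36°  ✓
  (0,3): δ = 42.68°  ✓
  (0,4): δ = 132.02°  ·
  (1,2): δ = 79.96°  ·
  (1,3): δ = 4.92°  ✓
  (1,4): δ = 84.42°  ·
  (2,3): δ = 104.96°  ·
  (2,4): δ = 15.62°  ✓
  (3,4): δ = 90.66°  ·
antipodal pairs: 4

count = 4; pairs: (0,2), (0,3), (1,3), (2,4)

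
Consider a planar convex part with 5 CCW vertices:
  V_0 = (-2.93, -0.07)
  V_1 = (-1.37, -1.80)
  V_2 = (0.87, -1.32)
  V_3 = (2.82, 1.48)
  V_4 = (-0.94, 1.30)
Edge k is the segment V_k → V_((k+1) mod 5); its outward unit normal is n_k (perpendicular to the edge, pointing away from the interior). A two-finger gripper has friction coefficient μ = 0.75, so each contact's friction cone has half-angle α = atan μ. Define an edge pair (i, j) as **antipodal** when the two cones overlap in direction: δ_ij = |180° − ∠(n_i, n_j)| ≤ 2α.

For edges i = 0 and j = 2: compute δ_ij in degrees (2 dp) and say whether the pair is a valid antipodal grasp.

α = atan 0.75 = 36.87°;  2α = 73.74°
edge 0: e_0 = (+1.56, -1.73);  n_0 = (-0.7427, -0.6697)
edge 2: e_2 = (+1.95, +2.80);  n_2 = (+0.8206, -0.5715)
∠(n_0, n_2) = 103.10°
δ = |180° − 103.10°| = 76.90°
76.90° > 2α = 73.74°  →  invalid

δ = 76.90°, invalid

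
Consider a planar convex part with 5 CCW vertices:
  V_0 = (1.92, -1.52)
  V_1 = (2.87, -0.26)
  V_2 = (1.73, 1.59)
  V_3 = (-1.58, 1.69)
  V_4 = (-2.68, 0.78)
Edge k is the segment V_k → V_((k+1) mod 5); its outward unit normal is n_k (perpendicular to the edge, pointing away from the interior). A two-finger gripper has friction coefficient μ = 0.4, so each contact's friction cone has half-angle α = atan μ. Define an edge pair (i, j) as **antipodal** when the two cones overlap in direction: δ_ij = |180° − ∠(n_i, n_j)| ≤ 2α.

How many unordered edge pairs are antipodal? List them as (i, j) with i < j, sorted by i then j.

α = atan 0.4 = 21.80°;  2α = 43.60°
n_0 = (+0.7985, -0.6020)
n_1 = (+0.8513, +0.5246)
n_2 = (+0.0302, +0.9995)
n_3 = (-0.6374, +0.7705)
n_4 = (-0.4472, -0.8944)
  (0,1): δ = 111.34°  ·
  (0,2): δ = 54.72°  ·
  (0,3): δ = 13.38°  ✓
  (0,4): δ = 100.45°  ·
  (1,2): δ = 123.37°  ·
  (1,3): δ = 82.04°  ·
  (1,4): δ = 31.79°  ✓
  (2,3): δ = 138.67°  ·
  (2,4): δ = 24.83°  ✓
  (3,4): δ = 66.17°  ·
antipodal pairs: 3

count = 3; pairs: (0,3), (1,4), (2,4)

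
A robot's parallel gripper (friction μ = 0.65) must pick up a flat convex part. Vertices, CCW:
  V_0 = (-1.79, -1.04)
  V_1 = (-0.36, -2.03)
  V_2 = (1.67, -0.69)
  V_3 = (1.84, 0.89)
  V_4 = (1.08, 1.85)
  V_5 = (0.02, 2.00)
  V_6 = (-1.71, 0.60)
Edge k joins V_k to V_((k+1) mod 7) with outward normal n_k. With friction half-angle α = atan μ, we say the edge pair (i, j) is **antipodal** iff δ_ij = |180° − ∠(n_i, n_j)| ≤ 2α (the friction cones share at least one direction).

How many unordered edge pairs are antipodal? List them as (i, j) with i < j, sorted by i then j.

count = 9; pairs: (0,2), (0,3), (0,4), (1,4), (1,5), (1,6), (2,5), (2,6), (3,6)

α = atan 0.65 = 33.02°;  2α = 66.05°
n_0 = (-0.5692, -0.8222)
n_1 = (+0.5509, -0.8346)
n_2 = (+0.9943, -0.1070)
n_3 = (+0.7840, +0.6207)
n_4 = (+0.1401, +0.9901)
n_5 = (-0.6291, +0.7773)
n_6 = (-0.9988, +0.0487)
  (0,1): δ = 111.88°  ·
  (0,2): δ = 61.45°  ✓
  (0,3): δ = 16.94°  ✓
  (0,4): δ = 26.64°  ✓
  (0,5): δ = 73.68°  ·
  (0,6): δ = 121.90°  ·
  (1,2): δ = 129.57°  ·
  (1,3): δ = 85.06°  ·
  (1,4): δ = 41.48°  ✓
  (1,5): δ = 5.55°  ✓
  (1,6): δ = 53.78°  ✓
  (2,3): δ = 135.49°  ·
  (2,4): δ = 91.91°  ·
  (2,5): δ = 44.88°  ✓
  (2,6): δ = 3.35°  ✓
  (3,4): δ = 136.42°  ·
  (3,5): δ = 89.39°  ·
  (3,6): δ = 41.16°  ✓
  (4,5): δ = 132.96°  ·
  (4,6): δ = 84.74°  ·
  (5,6): δ = 131.77°  ·
antipodal pairs: 9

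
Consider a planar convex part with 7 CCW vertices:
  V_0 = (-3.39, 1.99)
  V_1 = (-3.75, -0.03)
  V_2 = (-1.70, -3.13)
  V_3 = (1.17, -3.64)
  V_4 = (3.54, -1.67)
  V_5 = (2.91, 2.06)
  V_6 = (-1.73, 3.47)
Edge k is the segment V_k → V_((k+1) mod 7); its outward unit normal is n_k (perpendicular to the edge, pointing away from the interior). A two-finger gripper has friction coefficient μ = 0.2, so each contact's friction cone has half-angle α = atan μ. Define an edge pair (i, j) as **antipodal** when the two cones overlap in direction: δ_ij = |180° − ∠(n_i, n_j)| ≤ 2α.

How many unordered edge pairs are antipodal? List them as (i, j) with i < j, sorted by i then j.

count = 3; pairs: (0,4), (2,5), (3,6)

α = atan 0.2 = 11.31°;  2α = 22.62°
n_0 = (-0.9845, +0.1755)
n_1 = (-0.8341, -0.5516)
n_2 = (-0.1750, -0.9846)
n_3 = (+0.6392, -0.7690)
n_4 = (+0.9860, +0.1665)
n_5 = (+0.2908, +0.9568)
n_6 = (-0.6655, +0.7464)
  (0,1): δ = 136.42°  ·
  (0,2): δ = 89.97°  ·
  (0,3): δ = 40.16°  ·
  (0,4): δ = 19.69°  ✓
  (0,5): δ = 83.20°  ·
  (0,6): δ = 141.82°  ·
  (1,2): δ = 133.55°  ·
  (1,3): δ = 83.74°  ·
  (1,4): δ = 23.89°  ·
  (1,5): δ = 39.62°  ·
  (1,6): δ = 98.24°  ·
  (2,3): δ = 130.19°  ·
  (2,4): δ = 70.34°  ·
  (2,5): δ = 6.83°  ✓
  (2,6): δ = 51.80°  ·
  (3,4): δ = 120.15°  ·
  (3,5): δ = 56.64°  ·
  (3,6): δ = 1.98°  ✓
  (4,5): δ = 116.49°  ·
  (4,6): δ = 57.87°  ·
  (5,6): δ = 121.38°  ·
antipodal pairs: 3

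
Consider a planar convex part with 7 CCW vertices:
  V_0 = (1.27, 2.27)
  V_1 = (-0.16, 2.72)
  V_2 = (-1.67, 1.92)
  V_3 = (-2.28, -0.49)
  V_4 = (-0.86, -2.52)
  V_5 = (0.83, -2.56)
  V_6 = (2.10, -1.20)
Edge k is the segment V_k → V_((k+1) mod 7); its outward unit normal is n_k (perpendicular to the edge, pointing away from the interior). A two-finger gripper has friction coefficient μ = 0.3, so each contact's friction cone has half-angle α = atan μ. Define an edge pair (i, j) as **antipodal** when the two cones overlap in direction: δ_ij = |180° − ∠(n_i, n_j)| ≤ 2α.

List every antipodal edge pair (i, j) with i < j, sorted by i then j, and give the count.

count = 6; pairs: (0,4), (1,4), (1,5), (2,5), (2,6), (3,6)

α = atan 0.3 = 16.70°;  2α = 33.40°
n_0 = (+0.3002, +0.9539)
n_1 = (-0.4682, +0.8836)
n_2 = (-0.9694, +0.2454)
n_3 = (-0.8194, -0.5732)
n_4 = (-0.0237, -0.9997)
n_5 = (+0.7309, -0.6825)
n_6 = (+0.9726, +0.2326)
  (0,1): δ = 134.62°  ·
  (0,2): δ = 86.74°  ·
  (0,3): δ = 37.56°  ·
  (0,4): δ = 16.11°  ✓
  (0,5): δ = 64.43°  ·
  (0,6): δ = 120.92°  ·
  (1,2): δ = 132.12°  ·
  (1,3): δ = 82.94°  ·
  (1,4): δ = 29.27°  ✓
  (1,5): δ = 19.05°  ✓
  (1,6): δ = 75.54°  ·
  (2,3): δ = 130.82°  ·
  (2,4): δ = 77.15°  ·
  (2,5): δ = 28.84°  ✓
  (2,6): δ = 27.66°  ✓
  (3,4): δ = 126.33°  ·
  (3,5): δ = 78.01°  ·
  (3,6): δ = 21.52°  ✓
  (4,5): δ = 131.68°  ·
  (4,6): δ = 75.19°  ·
  (5,6): δ = 123.51°  ·
antipodal pairs: 6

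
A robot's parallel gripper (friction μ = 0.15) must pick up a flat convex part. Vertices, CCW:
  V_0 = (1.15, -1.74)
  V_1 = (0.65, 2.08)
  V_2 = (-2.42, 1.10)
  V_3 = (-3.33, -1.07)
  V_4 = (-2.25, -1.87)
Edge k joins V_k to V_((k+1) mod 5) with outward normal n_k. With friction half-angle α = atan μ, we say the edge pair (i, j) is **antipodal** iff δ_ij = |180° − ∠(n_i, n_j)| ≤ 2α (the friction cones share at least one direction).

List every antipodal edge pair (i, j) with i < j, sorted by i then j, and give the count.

α = atan 0.15 = 8.53°;  2α = 17.06°
n_0 = (+0.9915, +0.1298)
n_1 = (-0.3041, +0.9526)
n_2 = (-0.9222, +0.3867)
n_3 = (-0.5952, -0.8036)
n_4 = (+0.0382, -0.9993)
  (0,1): δ = 79.75°  ·
  (0,2): δ = 30.21°  ·
  (0,3): δ = 46.01°  ·
  (0,4): δ = 84.73°  ·
  (1,2): δ = 130.46°  ·
  (1,3): δ = 54.23°  ·
  (1,4): δ = 15.51°  ✓
  (2,3): δ = 103.78°  ·
  (2,4): δ = 65.06°  ·
  (3,4): δ = 141.28°  ·
antipodal pairs: 1

count = 1; pairs: (1,4)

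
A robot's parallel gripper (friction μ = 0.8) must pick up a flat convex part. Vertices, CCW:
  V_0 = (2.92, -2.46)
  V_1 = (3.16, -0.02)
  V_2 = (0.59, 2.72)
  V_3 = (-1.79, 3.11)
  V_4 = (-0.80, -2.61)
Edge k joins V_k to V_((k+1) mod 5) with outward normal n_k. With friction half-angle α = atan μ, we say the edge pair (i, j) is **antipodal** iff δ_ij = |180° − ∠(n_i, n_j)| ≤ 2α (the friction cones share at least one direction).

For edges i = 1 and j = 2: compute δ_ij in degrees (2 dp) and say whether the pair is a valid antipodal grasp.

δ = 142.47°, invalid

α = atan 0.8 = 38.66°;  2α = 77.32°
edge 1: e_1 = (-2.57, +2.74);  n_1 = (+0.7294, +0.6841)
edge 2: e_2 = (-2.38, +0.39);  n_2 = (+0.1617, +0.9868)
∠(n_1, n_2) = 37.53°
δ = |180° − 37.53°| = 142.47°
142.47° > 2α = 77.32°  →  invalid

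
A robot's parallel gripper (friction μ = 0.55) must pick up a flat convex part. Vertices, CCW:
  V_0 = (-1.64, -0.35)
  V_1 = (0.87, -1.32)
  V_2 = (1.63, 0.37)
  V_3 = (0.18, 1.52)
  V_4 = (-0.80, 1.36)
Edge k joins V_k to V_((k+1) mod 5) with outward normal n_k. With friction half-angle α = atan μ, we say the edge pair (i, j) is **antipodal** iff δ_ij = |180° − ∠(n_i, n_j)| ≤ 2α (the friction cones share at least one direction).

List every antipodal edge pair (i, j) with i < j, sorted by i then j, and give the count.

count = 4; pairs: (0,2), (0,3), (1,3), (1,4)

α = atan 0.55 = 28.81°;  2α = 57.62°
n_0 = (-0.3605, -0.9328)
n_1 = (+0.9120, -0.4101)
n_2 = (+0.6214, +0.7835)
n_3 = (-0.1611, +0.9869)
n_4 = (-0.8976, +0.4409)
  (0,1): δ = 93.08°  ·
  (0,2): δ = 17.29°  ✓
  (0,3): δ = 30.40°  ✓
  (0,4): δ = 84.97°  ·
  (1,2): δ = 104.20°  ·
  (1,3): δ = 56.51°  ✓
  (1,4): δ = 1.95°  ✓
  (2,3): δ = 132.31°  ·
  (2,4): δ = 77.74°  ·
  (3,4): δ = 125.43°  ·
antipodal pairs: 4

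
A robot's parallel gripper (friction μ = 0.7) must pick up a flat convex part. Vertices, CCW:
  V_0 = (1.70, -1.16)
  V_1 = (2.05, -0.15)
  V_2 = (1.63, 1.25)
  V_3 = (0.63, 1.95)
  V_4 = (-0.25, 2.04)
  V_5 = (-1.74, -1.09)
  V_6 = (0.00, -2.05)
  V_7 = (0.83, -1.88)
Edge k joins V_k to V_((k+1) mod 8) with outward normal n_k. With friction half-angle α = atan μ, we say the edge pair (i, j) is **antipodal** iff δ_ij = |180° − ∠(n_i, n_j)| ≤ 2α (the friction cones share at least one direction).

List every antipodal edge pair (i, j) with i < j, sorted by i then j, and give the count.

α = atan 0.7 = 34.99°;  2α = 69.98°
n_0 = (+0.9449, -0.3274)
n_1 = (+0.9578, +0.2873)
n_2 = (+0.5735, +0.8192)
n_3 = (+0.1017, +0.9948)
n_4 = (-0.9029, +0.4298)
n_5 = (-0.4831, -0.8756)
n_6 = (+0.2007, -0.9797)
n_7 = (+0.6376, -0.7704)
  (0,1): δ = 144.19°  ·
  (0,2): δ = 105.88°  ·
  (0,3): δ = 76.73°  ·
  (0,4): δ = 6.34°  ✓
  (0,5): δ = 80.23°  ·
  (0,6): δ = 120.69°  ·
  (0,7): δ = 148.72°  ·
  (1,2): δ = 141.69°  ·
  (1,3): δ = 112.54°  ·
  (1,4): δ = 42.16°  ✓
  (1,5): δ = 44.41°  ✓
  (1,6): δ = 84.88°  ·
  (1,7): δ = 112.91°  ·
  (2,3): δ = 150.85°  ·
  (2,4): δ = 80.46°  ·
  (2,5): δ = 6.11°  ✓
  (2,6): δ = 46.57°  ✓
  (2,7): δ = 74.60°  ·
  (3,4): δ = 109.62°  ·
  (3,5): δ = 23.05°  ✓
  (3,6): δ = 17.41°  ✓
  (3,7): δ = 45.45°  ✓
  (4,5): δ = 93.43°  ·
  (4,6): δ = 52.97°  ✓
  (4,7): δ = 24.93°  ✓
  (5,6): δ = 139.54°  ·
  (5,7): δ = 111.50°  ·
  (6,7): δ = 151.96°  ·
antipodal pairs: 10

count = 10; pairs: (0,4), (1,4), (1,5), (2,5), (2,6), (3,5), (3,6), (3,7), (4,6), (4,7)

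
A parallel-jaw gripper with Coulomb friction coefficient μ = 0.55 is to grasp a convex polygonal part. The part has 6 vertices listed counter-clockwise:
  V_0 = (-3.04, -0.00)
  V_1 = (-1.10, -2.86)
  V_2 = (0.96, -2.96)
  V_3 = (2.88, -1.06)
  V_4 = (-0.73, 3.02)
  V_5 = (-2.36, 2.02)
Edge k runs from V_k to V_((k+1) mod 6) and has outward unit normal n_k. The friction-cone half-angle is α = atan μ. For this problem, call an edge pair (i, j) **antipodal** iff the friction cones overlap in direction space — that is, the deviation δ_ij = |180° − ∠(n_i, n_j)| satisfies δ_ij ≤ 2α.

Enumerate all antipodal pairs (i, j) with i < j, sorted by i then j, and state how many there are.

count = 5; pairs: (0,3), (1,3), (1,4), (2,4), (2,5)

α = atan 0.55 = 28.81°;  2α = 57.62°
n_0 = (-0.8276, -0.5614)
n_1 = (-0.0485, -0.9988)
n_2 = (+0.7034, -0.7108)
n_3 = (+0.7489, +0.6627)
n_4 = (-0.5229, +0.8524)
n_5 = (-0.9477, +0.3190)
  (0,1): δ = 126.93°  ·
  (0,2): δ = 79.45°  ·
  (0,3): δ = 7.35°  ✓
  (0,4): δ = 87.38°  ·
  (0,5): δ = 127.25°  ·
  (1,2): δ = 132.52°  ·
  (1,3): δ = 45.72°  ✓
  (1,4): δ = 34.31°  ✓
  (1,5): δ = 74.17°  ·
  (2,3): δ = 93.20°  ·
  (2,4): δ = 13.17°  ✓
  (2,5): δ = 26.70°  ✓
  (3,4): δ = 99.97°  ·
  (3,5): δ = 60.11°  ·
  (4,5): δ = 140.13°  ·
antipodal pairs: 5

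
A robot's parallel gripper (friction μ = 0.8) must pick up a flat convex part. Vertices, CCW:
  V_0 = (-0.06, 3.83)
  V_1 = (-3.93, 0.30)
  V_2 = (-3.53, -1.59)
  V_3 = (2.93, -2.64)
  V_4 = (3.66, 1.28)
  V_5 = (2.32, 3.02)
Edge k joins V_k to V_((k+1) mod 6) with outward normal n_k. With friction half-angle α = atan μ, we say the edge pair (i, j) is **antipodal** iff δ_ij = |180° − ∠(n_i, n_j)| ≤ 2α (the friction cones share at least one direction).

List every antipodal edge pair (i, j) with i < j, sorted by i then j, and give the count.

α = atan 0.8 = 38.66°;  2α = 77.32°
n_0 = (-0.6739, +0.7388)
n_1 = (-0.9783, -0.2071)
n_2 = (-0.1604, -0.9870)
n_3 = (+0.9831, -0.1831)
n_4 = (+0.7923, +0.6102)
n_5 = (+0.3222, +0.9467)
  (0,1): δ = 120.42°  ·
  (0,2): δ = 51.60°  ✓
  (0,3): δ = 37.08°  ✓
  (0,4): δ = 85.23°  ·
  (0,5): δ = 118.84°  ·
  (1,2): δ = 111.18°  ·
  (1,3): δ = 22.50°  ✓
  (1,4): δ = 25.65°  ✓
  (1,5): δ = 59.25°  ✓
  (2,3): δ = 91.32°  ·
  (2,4): δ = 43.17°  ✓
  (2,5): δ = 9.56°  ✓
  (3,4): δ = 131.85°  ·
  (3,5): δ = 98.25°  ·
  (4,5): δ = 146.40°  ·
antipodal pairs: 7

count = 7; pairs: (0,2), (0,3), (1,3), (1,4), (1,5), (2,4), (2,5)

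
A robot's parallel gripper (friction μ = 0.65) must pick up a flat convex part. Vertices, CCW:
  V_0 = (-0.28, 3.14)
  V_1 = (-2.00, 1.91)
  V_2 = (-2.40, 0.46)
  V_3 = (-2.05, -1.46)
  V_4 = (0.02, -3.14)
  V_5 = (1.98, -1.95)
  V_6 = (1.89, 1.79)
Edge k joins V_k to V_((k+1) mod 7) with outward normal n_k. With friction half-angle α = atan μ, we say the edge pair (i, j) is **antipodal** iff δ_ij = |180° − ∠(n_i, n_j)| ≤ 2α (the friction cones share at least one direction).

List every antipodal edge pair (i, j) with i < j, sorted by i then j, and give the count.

α = atan 0.65 = 33.02°;  2α = 66.05°
n_0 = (-0.5817, +0.8134)
n_1 = (-0.9640, +0.2659)
n_2 = (-0.9838, -0.1793)
n_3 = (-0.6302, -0.7765)
n_4 = (+0.5190, -0.8548)
n_5 = (+0.9997, +0.0241)
n_6 = (+0.5282, +0.8491)
  (0,1): δ = 140.99°  ·
  (0,2): δ = 115.24°  ·
  (0,3): δ = 74.63°  ·
  (0,4): δ = 4.31°  ✓
  (0,5): δ = 55.81°  ✓
  (0,6): δ = 112.54°  ·
  (1,2): δ = 154.25°  ·
  (1,3): δ = 113.64°  ·
  (1,4): δ = 43.31°  ✓
  (1,5): δ = 16.80°  ✓
  (1,6): δ = 73.54°  ·
  (2,3): δ = 139.39°  ·
  (2,4): δ = 69.07°  ·
  (2,5): δ = 8.95°  ✓
  (2,6): δ = 47.78°  ✓
  (3,4): δ = 109.67°  ·
  (3,5): δ = 49.56°  ✓
  (3,6): δ = 7.18°  ✓
  (4,5): δ = 119.89°  ·
  (4,6): δ = 63.15°  ✓
  (5,6): δ = 123.27°  ·
antipodal pairs: 9

count = 9; pairs: (0,4), (0,5), (1,4), (1,5), (2,5), (2,6), (3,5), (3,6), (4,6)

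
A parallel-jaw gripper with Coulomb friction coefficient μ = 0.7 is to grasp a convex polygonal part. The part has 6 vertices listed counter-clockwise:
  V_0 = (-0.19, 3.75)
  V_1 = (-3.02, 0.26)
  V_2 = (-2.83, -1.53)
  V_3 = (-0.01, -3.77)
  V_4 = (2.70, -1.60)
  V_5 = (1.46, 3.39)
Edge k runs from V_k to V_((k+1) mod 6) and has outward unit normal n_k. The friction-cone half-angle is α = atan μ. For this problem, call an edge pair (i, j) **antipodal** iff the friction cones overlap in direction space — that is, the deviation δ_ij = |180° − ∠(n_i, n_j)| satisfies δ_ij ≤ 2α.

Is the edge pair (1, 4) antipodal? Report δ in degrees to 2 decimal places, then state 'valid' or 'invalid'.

δ = 7.90°, valid

α = atan 0.7 = 34.99°;  2α = 69.98°
edge 1: e_1 = (+0.19, -1.79);  n_1 = (-0.9944, -0.1056)
edge 4: e_4 = (-1.24, +4.99);  n_4 = (+0.9705, +0.2412)
∠(n_1, n_4) = 172.10°
δ = |180° − 172.10°| = 7.90°
7.90° ≤ 2α = 69.98°  →  valid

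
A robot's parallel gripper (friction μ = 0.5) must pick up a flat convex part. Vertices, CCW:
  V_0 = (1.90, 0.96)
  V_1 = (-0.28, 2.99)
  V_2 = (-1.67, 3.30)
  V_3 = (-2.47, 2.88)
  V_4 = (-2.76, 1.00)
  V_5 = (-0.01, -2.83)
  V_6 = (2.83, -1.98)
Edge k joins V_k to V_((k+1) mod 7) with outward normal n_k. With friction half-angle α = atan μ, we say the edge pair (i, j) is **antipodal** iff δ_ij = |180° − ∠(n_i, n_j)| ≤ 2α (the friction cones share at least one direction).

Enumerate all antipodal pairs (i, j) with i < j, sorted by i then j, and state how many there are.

count = 6; pairs: (0,4), (1,4), (1,5), (2,5), (3,6), (4,6)

α = atan 0.5 = 26.57°;  2α = 53.13°
n_0 = (+0.6815, +0.7318)
n_1 = (+0.2177, +0.9760)
n_2 = (-0.4648, +0.8854)
n_3 = (-0.9883, +0.1525)
n_4 = (-0.8123, -0.5832)
n_5 = (+0.2867, -0.9580)
n_6 = (+0.9534, +0.3016)
  (0,1): δ = 149.61°  ·
  (0,2): δ = 109.34°  ·
  (0,3): δ = 55.81°  ·
  (0,4): δ = 11.36°  ✓
  (0,5): δ = 59.62°  ·
  (0,6): δ = 150.51°  ·
  (1,2): δ = 139.73°  ·
  (1,3): δ = 86.20°  ·
  (1,4): δ = 41.75°  ✓
  (1,5): δ = 29.23°  ✓
  (1,6): δ = 120.13°  ·
  (2,3): δ = 126.47°  ·
  (2,4): δ = 82.02°  ·
  (2,5): δ = 11.04°  ✓
  (2,6): δ = 79.85°  ·
  (3,4): δ = 135.55°  ·
  (3,5): δ = 64.57°  ·
  (3,6): δ = 26.32°  ✓
  (4,5): δ = 109.02°  ·
  (4,6): δ = 18.13°  ✓
  (5,6): δ = 89.11°  ·
antipodal pairs: 6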